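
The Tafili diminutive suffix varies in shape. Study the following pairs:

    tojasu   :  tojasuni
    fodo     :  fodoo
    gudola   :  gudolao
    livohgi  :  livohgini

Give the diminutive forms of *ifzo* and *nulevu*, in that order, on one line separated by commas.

Looking at the last vowel of each stem: -ni when the last vowel of the stem is a high vowel (*tojasu*, *livohgi*); -o when the last vowel of the stem is a non-high vowel (*fodo*, *gudola*).
*ifzo*: last vowel = /o/, a non-high vowel → -o → *ifzoo*.
*nulevu* — last vowel /u/ (a high vowel) → -ni → *nulevuni*.

ifzoo, nulevuni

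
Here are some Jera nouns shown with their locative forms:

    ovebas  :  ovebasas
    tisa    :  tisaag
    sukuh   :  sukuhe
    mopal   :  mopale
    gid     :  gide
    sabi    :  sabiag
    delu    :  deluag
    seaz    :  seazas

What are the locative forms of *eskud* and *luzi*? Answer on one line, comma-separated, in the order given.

The alternation tracks the final sound of the stem — -as when the stem ends in a sibilant (*ovebas*, *seaz*); -e when the stem ends in a non-sibilant consonant (*sukuh*, *mopal*, *gid*); -ag when the stem ends in a vowel (*tisa*, *sabi*, *delu*).
Since the final sound of *eskud* is /d/ (a non-sibilant consonant), it takes -e, giving *eskude*.
The final sound of *luzi* is /i/, which is a vowel, so the suffix is -ag, giving *luziag*.

eskude, luziag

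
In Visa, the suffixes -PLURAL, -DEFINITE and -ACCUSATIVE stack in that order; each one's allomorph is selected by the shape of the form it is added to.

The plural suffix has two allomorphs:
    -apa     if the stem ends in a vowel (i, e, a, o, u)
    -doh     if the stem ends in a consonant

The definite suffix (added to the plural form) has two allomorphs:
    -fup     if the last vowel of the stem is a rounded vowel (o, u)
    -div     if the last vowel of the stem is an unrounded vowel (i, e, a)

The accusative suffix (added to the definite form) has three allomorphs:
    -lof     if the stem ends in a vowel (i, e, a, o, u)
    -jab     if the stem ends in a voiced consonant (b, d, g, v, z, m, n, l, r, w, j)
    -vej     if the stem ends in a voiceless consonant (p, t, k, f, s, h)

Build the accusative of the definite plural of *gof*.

gofdohfupvej

*gof*: final sound = /f/, a consonant → -doh → *gofdoh*.
The plural form *gofdoh* — last vowel /o/ (a rounded vowel) → -fup → *gofdohfup*.
Since the final sound of the definite form *gofdohfup* is /p/ (a voiceless consonant), it takes -vej, giving *gofdohfupvej*.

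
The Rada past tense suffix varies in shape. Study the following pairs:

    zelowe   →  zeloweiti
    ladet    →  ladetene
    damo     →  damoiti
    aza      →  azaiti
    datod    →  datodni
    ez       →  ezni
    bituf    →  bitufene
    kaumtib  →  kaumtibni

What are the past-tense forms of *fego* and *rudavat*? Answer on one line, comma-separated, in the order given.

fegoiti, rudavatene

The pattern is voicing of the final sound: -ene when the stem ends in a voiceless consonant (*ladet*, *bituf*); -ni when the stem ends in a voiced consonant (*datod*, *ez*, *kaumtib*); -iti when the stem ends in a vowel (*zelowe*, *damo*, *aza*).
The final sound of *fego* is /o/, which is a vowel, so the suffix is -iti, giving *fegoiti*.
*rudavat*: final sound = /t/, a voiceless consonant → -ene → *rudavatene*.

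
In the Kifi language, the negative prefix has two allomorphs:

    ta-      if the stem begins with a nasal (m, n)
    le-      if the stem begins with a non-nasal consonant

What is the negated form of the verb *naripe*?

tanaripe

*naripe* — first consonant /n/ (a nasal) → ta- → *tanaripe*.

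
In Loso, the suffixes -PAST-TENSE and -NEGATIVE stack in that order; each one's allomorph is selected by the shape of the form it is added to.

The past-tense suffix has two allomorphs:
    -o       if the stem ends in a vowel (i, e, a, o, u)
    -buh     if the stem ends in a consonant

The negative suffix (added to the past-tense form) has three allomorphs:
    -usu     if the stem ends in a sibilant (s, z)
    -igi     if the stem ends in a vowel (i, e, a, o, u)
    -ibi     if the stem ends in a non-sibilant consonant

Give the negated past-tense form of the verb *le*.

Since the final sound of *le* is /e/ (a vowel), it takes -o, giving *leo*.
The past-tense form *leo*: final sound = /o/, a vowel → -igi → *leoigi*.

leoigi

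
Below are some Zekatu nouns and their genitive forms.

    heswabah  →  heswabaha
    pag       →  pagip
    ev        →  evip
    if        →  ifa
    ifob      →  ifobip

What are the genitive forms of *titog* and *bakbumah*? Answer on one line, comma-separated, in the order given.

titogip, bakbumaha

The suffix is conditioned by the final consonant: -a when the stem ends in a voiceless consonant (*heswabah*, *if*); -ip when the stem ends in a voiced consonant (*pag*, *ev*, *ifob*).
The final consonant of *titog* is /g/, which is voiced, so the suffix is -ip, giving *titogip*.
*bakbumah*: final consonant = /h/, voiceless → -a → *bakbumaha*.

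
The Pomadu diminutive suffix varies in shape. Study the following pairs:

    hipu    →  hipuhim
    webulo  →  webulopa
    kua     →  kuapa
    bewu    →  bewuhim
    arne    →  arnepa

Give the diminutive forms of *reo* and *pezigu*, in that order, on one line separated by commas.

The alternation tracks the last vowel of the stem — -him when the last vowel of the stem is a high vowel (*hipu*, *bewu*); -pa when the last vowel of the stem is a non-high vowel (*webulo*, *kua*, *arne*).
Since the last vowel of *reo* is /o/ (a non-high vowel), it takes -pa, giving *reopa*.
*pezigu*: last vowel = /u/, a high vowel → -him → *peziguhim*.

reopa, peziguhim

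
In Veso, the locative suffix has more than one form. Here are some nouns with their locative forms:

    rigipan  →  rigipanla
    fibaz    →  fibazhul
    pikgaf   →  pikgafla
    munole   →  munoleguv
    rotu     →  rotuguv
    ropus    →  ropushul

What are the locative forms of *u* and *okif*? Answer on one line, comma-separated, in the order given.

Looking at the final sound of each stem: -hul when the stem ends in a sibilant (*fibaz*, *ropus*); -la when the stem ends in a non-sibilant consonant (*rigipan*, *pikgaf*); -guv when the stem ends in a vowel (*munole*, *rotu*).
Since the final sound of *u* is /u/ (a vowel), it takes -guv, giving *uguv*.
*okif* — final sound /f/ (a non-sibilant consonant) → -la → *okifla*.

uguv, okifla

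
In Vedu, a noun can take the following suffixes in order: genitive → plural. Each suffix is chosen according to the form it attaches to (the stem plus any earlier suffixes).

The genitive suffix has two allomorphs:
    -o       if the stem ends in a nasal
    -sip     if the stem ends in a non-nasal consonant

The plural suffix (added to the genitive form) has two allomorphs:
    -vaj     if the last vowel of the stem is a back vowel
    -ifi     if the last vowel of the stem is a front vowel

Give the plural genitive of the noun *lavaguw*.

*lavaguw*: final consonant = /w/, non-nasal → -sip → *lavaguwsip*.
Since the last vowel of the genitive form *lavaguwsip* is /i/ (a front vowel), it takes -ifi, giving *lavaguwsipifi*.

lavaguwsipifi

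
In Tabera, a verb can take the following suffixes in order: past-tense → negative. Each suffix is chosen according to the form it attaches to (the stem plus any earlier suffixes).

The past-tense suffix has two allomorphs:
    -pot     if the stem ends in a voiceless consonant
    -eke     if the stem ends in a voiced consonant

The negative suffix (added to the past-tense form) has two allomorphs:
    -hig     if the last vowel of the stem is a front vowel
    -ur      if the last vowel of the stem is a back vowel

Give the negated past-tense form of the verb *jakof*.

jakofpotur

Since the final consonant of *jakof* is /f/ (voiceless), it takes -pot, giving *jakofpot*.
The past-tense form *jakofpot*: last vowel = /o/, a back vowel → -ur → *jakofpotur*.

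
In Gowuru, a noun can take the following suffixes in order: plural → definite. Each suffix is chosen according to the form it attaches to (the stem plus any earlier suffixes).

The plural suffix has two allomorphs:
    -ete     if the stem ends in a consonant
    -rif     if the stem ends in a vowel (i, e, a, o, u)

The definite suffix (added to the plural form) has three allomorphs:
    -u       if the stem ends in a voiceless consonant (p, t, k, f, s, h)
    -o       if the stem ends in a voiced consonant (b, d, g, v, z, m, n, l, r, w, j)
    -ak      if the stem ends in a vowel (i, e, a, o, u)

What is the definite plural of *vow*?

voweteak

The final sound of *vow* is /w/, which is a consonant, so the plural suffix is -ete, giving *vowete*.
The final sound of the plural form *vowete* is /e/, which is a vowel, so the definite suffix is -ak, giving *voweteak*.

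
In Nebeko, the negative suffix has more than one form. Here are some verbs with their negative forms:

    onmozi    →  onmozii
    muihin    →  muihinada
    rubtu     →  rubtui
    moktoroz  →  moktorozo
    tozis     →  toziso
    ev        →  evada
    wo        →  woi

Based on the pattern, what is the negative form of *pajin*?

The alternation tracks the final sound of the stem — -o when the stem ends in a sibilant (*moktoroz*, *tozis*); -ada when the stem ends in a non-sibilant consonant (*muihin*, *ev*); -i when the stem ends in a vowel (*onmozi*, *rubtu*, *wo*).
Since the final sound of *pajin* is /n/ (a non-sibilant consonant), it takes -ada, giving *pajinada*.

pajinada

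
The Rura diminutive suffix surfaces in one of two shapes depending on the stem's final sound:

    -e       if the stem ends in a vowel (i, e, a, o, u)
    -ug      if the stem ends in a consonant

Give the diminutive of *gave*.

gavee

*gave* — final sound /e/ (a vowel) → -e → *gavee*.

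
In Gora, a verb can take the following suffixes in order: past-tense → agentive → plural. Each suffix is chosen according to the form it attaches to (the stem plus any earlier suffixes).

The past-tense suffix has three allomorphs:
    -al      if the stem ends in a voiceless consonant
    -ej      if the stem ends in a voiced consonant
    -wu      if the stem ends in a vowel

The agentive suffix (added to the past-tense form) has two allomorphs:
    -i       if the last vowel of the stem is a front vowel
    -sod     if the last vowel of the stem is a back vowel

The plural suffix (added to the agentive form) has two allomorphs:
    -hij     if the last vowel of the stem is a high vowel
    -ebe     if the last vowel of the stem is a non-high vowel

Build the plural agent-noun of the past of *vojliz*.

vojlizejihij

*vojliz*: final sound = /z/, a voiced consonant → -ej → *vojlizej*.
The past-tense form *vojlizej* — last vowel /e/ (a front vowel) → -i → *vojlizeji*.
Since the last vowel of the agentive form *vojlizeji* is /i/ (a high vowel), it takes -hij, giving *vojlizejihij*.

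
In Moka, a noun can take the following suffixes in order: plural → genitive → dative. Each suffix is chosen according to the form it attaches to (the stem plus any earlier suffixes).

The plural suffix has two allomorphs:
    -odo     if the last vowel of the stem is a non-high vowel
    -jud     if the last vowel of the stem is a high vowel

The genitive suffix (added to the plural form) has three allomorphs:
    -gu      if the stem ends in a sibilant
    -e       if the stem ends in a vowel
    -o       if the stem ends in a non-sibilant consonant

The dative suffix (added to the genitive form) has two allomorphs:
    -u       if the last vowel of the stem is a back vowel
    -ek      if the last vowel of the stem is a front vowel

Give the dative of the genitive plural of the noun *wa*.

*wa* — last vowel /a/ (a non-high vowel) → -odo → *waodo*.
The plural form *waodo*: final sound = /o/, a vowel → -e → *waodoe*.
The last vowel of the genitive form *waodoe* is /e/, which is a front vowel, so the dative suffix is -ek, giving *waodoeek*.

waodoeek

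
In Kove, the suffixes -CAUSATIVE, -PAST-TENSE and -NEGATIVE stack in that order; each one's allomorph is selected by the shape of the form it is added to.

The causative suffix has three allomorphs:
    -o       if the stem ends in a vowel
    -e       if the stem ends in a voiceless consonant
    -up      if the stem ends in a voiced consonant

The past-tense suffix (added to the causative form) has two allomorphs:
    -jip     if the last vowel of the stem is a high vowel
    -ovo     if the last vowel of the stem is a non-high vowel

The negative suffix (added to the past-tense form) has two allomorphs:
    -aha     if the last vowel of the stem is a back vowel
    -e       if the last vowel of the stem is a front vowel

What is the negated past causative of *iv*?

ivupjipe

The final sound of *iv* is /v/, which is a voiced consonant, so the causative suffix is -up, giving *ivup*.
The causative form *ivup* — last vowel /u/ (a high vowel) → -jip → *ivupjip*.
The past-tense form *ivupjip*: last vowel = /i/, a front vowel → -e → *ivupjipe*.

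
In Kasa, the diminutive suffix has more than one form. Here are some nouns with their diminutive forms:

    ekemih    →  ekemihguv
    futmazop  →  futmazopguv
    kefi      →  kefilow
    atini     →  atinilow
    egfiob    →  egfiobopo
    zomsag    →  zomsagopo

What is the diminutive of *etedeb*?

The suffix is conditioned by the final sound: -guv when the stem ends in a voiceless consonant (*ekemih*, *futmazop*); -opo when the stem ends in a voiced consonant (*egfiob*, *zomsag*); -low when the stem ends in a vowel (*kefi*, *atini*).
*etedeb* — final sound /b/ (a voiced consonant) → -opo → *etedebopo*.

etedebopo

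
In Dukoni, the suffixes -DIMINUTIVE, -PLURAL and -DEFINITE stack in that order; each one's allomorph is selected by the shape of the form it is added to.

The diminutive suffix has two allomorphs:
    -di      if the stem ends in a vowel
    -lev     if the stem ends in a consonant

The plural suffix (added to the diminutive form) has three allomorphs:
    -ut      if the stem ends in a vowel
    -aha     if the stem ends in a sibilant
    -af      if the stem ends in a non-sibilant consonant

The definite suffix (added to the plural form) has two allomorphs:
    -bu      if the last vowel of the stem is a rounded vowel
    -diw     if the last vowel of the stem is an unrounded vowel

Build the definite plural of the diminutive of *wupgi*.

wupgidiutbu

Since the final sound of *wupgi* is /i/ (a vowel), it takes -di, giving *wupgidi*.
The final sound of the diminutive form *wupgidi* is /i/, which is a vowel, so the plural suffix is -ut, giving *wupgidiut*.
The last vowel of the plural form *wupgidiut* is /u/, which is a rounded vowel, so the definite suffix is -bu, giving *wupgidiutbu*.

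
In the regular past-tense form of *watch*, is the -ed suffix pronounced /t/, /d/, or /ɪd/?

/t/

The stem *watch* ends in a voiceless consonant other than /t/.
The -ed suffix is realized as /ɪd/ after /t, d/; as /t/ after other voiceless consonants; and as /d/ after other voiced sounds.
So -ed on *watch* is pronounced /t/.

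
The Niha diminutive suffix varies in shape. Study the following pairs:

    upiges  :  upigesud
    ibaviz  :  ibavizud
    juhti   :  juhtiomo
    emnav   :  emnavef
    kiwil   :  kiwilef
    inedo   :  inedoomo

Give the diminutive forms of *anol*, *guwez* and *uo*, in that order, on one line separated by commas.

The alternation tracks the final sound of the stem — -ud when the stem ends in a sibilant (*upiges*, *ibaviz*); -ef when the stem ends in a non-sibilant consonant (*emnav*, *kiwil*); -omo when the stem ends in a vowel (*juhti*, *inedo*).
*anol* — final sound /l/ (a non-sibilant consonant) → -ef → *anolef*.
The final sound of *guwez* is /z/, which is a sibilant, so the suffix is -ud, giving *guwezud*.
The final sound of *uo* is /o/, which is a vowel, so the suffix is -omo, giving *uoomo*.

anolef, guwezud, uoomo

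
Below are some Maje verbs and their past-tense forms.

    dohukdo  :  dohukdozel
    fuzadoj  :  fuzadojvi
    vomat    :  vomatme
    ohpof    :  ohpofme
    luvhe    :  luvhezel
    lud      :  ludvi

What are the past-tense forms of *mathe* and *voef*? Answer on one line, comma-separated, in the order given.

mathezel, voefme

The alternation tracks the final sound of the stem — -me when the stem ends in a voiceless consonant (*vomat*, *ohpof*); -vi when the stem ends in a voiced consonant (*fuzadoj*, *lud*); -zel when the stem ends in a vowel (*dohukdo*, *luvhe*).
The final sound of *mathe* is /e/, which is a vowel, so the suffix is -zel, giving *mathezel*.
*voef*: final sound = /f/, a voiceless consonant → -me → *voefme*.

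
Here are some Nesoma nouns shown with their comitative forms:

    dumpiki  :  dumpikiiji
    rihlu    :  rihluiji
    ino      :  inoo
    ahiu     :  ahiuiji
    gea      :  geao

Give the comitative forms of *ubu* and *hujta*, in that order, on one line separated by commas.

The alternation tracks the last vowel of the stem — -iji when the last vowel of the stem is a high vowel (*dumpiki*, *rihlu*, *ahiu*); -o when the last vowel of the stem is a non-high vowel (*ino*, *gea*).
The last vowel of *ubu* is /u/, which is a high vowel, so the suffix is -iji, giving *ubuiji*.
The last vowel of *hujta* is /a/, which is a non-high vowel, so the suffix is -o, giving *hujtao*.

ubuiji, hujtao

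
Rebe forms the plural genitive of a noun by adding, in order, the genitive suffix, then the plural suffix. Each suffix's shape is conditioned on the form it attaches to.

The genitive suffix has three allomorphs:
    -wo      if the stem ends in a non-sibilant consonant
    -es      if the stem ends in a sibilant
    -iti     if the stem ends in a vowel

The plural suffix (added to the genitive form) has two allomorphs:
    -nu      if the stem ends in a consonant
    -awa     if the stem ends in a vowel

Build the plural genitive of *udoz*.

The final sound of *udoz* is /z/, which is a sibilant, so the genitive suffix is -es, giving *udozes*.
Since the final sound of the genitive form *udozes* is /s/ (a consonant), it takes -nu, giving *udozesnu*.

udozesnu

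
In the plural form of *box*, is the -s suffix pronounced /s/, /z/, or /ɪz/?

/ɪz/

The stem *box* ends in a sibilant (/s, z, ʃ, ʒ, tʃ, dʒ/).
The plural suffix surfaces as /ɪz/ after sibilants, /s/ after other voiceless consonants, and /z/ after other voiced sounds.
So the plural -s on *box* is pronounced /ɪz/.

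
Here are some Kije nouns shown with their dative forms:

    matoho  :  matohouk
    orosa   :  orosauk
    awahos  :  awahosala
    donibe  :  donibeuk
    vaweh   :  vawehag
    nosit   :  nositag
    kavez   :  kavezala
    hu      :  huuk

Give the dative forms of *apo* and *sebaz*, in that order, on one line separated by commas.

Looking at the final sound of each stem: -ala when the stem ends in a sibilant (*awahos*, *kavez*); -ag when the stem ends in a non-sibilant consonant (*vaweh*, *nosit*); -uk when the stem ends in a vowel (*matoho*, *orosa*, *donibe*, *hu*).
The final sound of *apo* is /o/, which is a vowel, so the suffix is -uk, giving *apouk*.
*sebaz*: final sound = /z/, a sibilant → -ala → *sebazala*.

apouk, sebazala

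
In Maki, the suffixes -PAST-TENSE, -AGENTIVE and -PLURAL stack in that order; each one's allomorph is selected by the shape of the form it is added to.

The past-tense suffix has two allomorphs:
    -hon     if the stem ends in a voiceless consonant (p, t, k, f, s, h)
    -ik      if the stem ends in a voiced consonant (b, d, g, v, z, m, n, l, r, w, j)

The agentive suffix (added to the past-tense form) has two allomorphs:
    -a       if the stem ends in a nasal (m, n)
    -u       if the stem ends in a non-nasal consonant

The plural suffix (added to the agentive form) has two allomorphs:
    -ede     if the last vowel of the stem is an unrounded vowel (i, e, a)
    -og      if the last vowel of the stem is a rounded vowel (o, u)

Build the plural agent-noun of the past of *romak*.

*romak*: final consonant = /k/, voiceless → -hon → *romakhon*.
The past-tense form *romakhon* — final consonant /n/ (a nasal) → -a → *romakhona*.
The agentive form *romakhona*: last vowel = /a/, an unrounded vowel → -ede → *romakhonaede*.

romakhonaede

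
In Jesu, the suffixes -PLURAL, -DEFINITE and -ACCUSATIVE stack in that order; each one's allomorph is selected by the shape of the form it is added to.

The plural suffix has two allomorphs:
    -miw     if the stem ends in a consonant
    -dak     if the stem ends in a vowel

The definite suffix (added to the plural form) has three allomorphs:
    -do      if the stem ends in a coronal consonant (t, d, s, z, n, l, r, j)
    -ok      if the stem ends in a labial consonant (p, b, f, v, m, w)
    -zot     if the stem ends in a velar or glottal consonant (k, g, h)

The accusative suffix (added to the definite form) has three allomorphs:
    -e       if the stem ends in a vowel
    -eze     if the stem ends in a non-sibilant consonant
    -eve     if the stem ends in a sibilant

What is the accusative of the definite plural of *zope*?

*zope* — final sound /e/ (a vowel) → -dak → *zopedak*.
The plural form *zopedak* — final consonant /k/ (velar/glottal) → -zot → *zopedakzot*.
The definite form *zopedakzot* — final sound /t/ (a non-sibilant consonant) → -eze → *zopedakzoteze*.

zopedakzoteze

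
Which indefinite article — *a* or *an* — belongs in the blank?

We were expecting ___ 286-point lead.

a

The indefinite article is chosen by the initial *sound* of the following word, not its spelling.
The number *286* is spoken "two hundred …", beginning with /tuː/ — a consonant sound.
So the article is *a*: We were expecting a 286-point lead.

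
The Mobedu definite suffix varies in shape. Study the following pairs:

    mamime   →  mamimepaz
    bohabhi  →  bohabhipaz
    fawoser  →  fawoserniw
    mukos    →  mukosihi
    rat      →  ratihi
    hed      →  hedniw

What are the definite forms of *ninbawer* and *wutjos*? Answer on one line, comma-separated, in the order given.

Looking at the final sound of each stem: -ihi when the stem ends in a voiceless consonant (*mukos*, *rat*); -niw when the stem ends in a voiced consonant (*fawoser*, *hed*); -paz when the stem ends in a vowel (*mamime*, *bohabhi*).
The final sound of *ninbawer* is /r/, which is a voiced consonant, so the suffix is -niw, giving *ninbawerniw*.
Since the final sound of *wutjos* is /s/ (a voiceless consonant), it takes -ihi, giving *wutjosihi*.

ninbawerniw, wutjosihi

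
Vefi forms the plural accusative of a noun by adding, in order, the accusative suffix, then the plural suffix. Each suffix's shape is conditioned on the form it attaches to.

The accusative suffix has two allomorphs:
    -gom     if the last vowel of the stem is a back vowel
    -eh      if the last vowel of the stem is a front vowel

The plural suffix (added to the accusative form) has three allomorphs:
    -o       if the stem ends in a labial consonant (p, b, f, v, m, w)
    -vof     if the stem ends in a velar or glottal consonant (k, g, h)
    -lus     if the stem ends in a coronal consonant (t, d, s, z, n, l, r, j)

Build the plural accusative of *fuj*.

fujgomo

*fuj* — last vowel /u/ (a back vowel) → -gom → *fujgom*.
The accusative form *fujgom*: final consonant = /m/, labial → -o → *fujgomo*.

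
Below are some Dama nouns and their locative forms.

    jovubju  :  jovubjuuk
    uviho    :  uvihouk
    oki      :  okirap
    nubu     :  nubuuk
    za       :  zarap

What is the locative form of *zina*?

zinarap

The suffix is conditioned by the last vowel: -uk when the last vowel of the stem is a rounded vowel (*jovubju*, *uviho*, *nubu*); -rap when the last vowel of the stem is an unrounded vowel (*oki*, *za*).
Since the last vowel of *zina* is /a/ (an unrounded vowel), it takes -rap, giving *zinarap*.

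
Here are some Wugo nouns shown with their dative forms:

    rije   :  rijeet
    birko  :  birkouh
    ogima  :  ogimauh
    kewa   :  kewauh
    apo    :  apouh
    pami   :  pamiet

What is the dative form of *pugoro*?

The suffix is conditioned by the last vowel: -et when the last vowel of the stem is a front vowel (*rije*, *pami*); -uh when the last vowel of the stem is a back vowel (*birko*, *ogima*, *kewa*, *apo*).
*pugoro* — last vowel /o/ (a back vowel) → -uh → *pugorouh*.

pugorouh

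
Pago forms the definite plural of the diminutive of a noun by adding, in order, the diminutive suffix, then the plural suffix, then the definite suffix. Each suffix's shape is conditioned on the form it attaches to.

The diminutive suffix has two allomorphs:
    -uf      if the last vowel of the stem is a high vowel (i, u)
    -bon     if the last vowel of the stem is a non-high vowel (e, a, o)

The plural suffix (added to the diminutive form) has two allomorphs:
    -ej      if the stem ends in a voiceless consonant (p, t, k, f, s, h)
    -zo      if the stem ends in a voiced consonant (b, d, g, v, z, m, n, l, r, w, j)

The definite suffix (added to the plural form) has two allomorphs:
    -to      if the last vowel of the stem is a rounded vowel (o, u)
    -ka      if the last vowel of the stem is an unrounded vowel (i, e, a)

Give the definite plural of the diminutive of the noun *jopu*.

The last vowel of *jopu* is /u/, which is a high vowel, so the diminutive suffix is -uf, giving *jopuuf*.
The final consonant of the diminutive form *jopuuf* is /f/, which is voiceless, so the plural suffix is -ej, giving *jopuufej*.
The plural form *jopuufej*: last vowel = /e/, an unrounded vowel → -ka → *jopuufejka*.

jopuufejka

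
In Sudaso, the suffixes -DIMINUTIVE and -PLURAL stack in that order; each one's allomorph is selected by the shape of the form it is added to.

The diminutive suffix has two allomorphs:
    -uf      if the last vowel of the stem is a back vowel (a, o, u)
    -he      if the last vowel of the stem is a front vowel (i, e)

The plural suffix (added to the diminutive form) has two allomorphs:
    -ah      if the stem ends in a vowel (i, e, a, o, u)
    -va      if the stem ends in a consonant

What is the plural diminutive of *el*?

*el* — last vowel /e/ (a front vowel) → -he → *elhe*.
The final sound of the diminutive form *elhe* is /e/, which is a vowel, so the plural suffix is -ah, giving *elheah*.

elheah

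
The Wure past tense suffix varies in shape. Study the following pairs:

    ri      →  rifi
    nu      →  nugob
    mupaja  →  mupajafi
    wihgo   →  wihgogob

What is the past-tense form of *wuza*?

The suffix is conditioned by the last vowel: -gob when the last vowel of the stem is a rounded vowel (*nu*, *wihgo*); -fi when the last vowel of the stem is an unrounded vowel (*ri*, *mupaja*).
*wuza* — last vowel /a/ (an unrounded vowel) → -fi → *wuzafi*.

wuzafi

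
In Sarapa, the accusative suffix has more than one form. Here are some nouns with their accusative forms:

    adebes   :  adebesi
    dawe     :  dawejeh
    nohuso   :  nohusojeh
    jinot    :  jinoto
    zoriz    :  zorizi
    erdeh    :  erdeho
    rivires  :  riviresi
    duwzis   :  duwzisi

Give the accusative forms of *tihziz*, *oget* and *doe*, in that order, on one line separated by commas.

The suffix is conditioned by the final sound: -i when the stem ends in a sibilant (*adebes*, *zoriz*, *rivires*, *duwzis*); -o when the stem ends in a non-sibilant consonant (*jinot*, *erdeh*); -jeh when the stem ends in a vowel (*dawe*, *nohuso*).
Since the final sound of *tihziz* is /z/ (a sibilant), it takes -i, giving *tihzizi*.
Since the final sound of *oget* is /t/ (a non-sibilant consonant), it takes -o, giving *ogeto*.
*doe* — final sound /e/ (a vowel) → -jeh → *doejeh*.

tihzizi, ogeto, doejeh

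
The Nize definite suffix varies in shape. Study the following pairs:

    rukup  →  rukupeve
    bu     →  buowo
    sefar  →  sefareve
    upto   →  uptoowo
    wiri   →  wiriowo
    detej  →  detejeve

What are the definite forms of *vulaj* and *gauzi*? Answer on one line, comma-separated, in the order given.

vulajeve, gauziowo

Looking at the final sound of each stem: -eve when the stem ends in a consonant (*rukup*, *sefar*, *detej*); -owo when the stem ends in a vowel (*bu*, *upto*, *wiri*).
*vulaj* — final sound /j/ (a consonant) → -eve → *vulajeve*.
*gauzi*: final sound = /i/, a vowel → -owo → *gauziowo*.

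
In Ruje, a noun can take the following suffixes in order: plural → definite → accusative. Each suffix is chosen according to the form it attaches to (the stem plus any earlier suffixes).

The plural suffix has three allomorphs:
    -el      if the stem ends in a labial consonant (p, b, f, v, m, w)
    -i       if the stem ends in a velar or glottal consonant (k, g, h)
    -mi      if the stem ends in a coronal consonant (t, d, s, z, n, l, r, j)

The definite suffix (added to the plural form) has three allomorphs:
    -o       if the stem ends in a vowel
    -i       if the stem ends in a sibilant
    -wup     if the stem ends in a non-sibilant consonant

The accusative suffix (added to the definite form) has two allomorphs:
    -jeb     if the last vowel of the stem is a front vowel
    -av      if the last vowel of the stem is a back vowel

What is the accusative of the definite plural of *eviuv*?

eviuvelwupav

Since the final consonant of *eviuv* is /v/ (labial), it takes -el, giving *eviuvel*.
The final sound of the plural form *eviuvel* is /l/, which is a non-sibilant consonant, so the definite suffix is -wup, giving *eviuvelwup*.
The definite form *eviuvelwup* — last vowel /u/ (a back vowel) → -av → *eviuvelwupav*.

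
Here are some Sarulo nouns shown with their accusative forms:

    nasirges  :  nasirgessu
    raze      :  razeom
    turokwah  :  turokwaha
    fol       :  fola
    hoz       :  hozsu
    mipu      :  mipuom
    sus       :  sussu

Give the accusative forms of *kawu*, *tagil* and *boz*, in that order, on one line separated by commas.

kawuom, tagila, bozsu

The alternation tracks the final sound of the stem — -su when the stem ends in a sibilant (*nasirges*, *hoz*, *sus*); -a when the stem ends in a non-sibilant consonant (*turokwah*, *fol*); -om when the stem ends in a vowel (*raze*, *mipu*).
Since the final sound of *kawu* is /u/ (a vowel), it takes -om, giving *kawuom*.
*tagil*: final sound = /l/, a non-sibilant consonant → -a → *tagila*.
Since the final sound of *boz* is /z/ (a sibilant), it takes -su, giving *bozsu*.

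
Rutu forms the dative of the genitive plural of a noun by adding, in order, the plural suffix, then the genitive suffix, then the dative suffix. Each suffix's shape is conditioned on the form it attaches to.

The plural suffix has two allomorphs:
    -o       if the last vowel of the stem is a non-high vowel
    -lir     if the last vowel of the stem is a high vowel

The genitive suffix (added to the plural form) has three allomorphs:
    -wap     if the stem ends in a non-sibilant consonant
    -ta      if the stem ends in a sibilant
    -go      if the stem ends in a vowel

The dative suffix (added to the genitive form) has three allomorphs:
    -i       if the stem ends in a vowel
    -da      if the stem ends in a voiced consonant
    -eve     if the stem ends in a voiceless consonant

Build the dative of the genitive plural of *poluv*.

*poluv*: last vowel = /u/, a high vowel → -lir → *poluvlir*.
The final sound of the plural form *poluvlir* is /r/, which is a non-sibilant consonant, so the genitive suffix is -wap, giving *poluvlirwap*.
Since the final sound of the genitive form *poluvlirwap* is /p/ (a voiceless consonant), it takes -eve, giving *poluvlirwapeve*.

poluvlirwapeve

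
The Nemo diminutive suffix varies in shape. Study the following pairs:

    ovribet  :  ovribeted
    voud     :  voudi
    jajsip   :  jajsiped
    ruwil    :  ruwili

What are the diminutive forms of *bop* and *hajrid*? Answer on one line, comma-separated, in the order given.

The suffix is conditioned by the final consonant: -ed when the stem ends in a voiceless consonant (*ovribet*, *jajsip*); -i when the stem ends in a voiced consonant (*voud*, *ruwil*).
*bop*: final consonant = /p/, voiceless → -ed → *boped*.
The final consonant of *hajrid* is /d/, which is voiced, so the suffix is -i, giving *hajridi*.

boped, hajridi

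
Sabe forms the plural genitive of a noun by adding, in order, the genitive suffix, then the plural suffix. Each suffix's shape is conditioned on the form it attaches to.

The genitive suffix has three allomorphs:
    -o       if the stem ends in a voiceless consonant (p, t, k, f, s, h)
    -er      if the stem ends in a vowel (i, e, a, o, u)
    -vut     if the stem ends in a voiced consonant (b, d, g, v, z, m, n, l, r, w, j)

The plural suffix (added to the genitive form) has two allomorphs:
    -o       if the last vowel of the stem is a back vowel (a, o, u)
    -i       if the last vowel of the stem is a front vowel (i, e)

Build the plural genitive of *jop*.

jopoo

*jop* — final sound /p/ (a voiceless consonant) → -o → *jopo*.
The genitive form *jopo*: last vowel = /o/, a back vowel → -o → *jopoo*.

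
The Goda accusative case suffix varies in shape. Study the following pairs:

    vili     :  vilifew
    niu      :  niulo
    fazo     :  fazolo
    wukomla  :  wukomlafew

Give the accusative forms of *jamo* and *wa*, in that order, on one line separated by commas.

The pattern is rounding harmony: -lo when the last vowel of the stem is a rounded vowel (*niu*, *fazo*); -few when the last vowel of the stem is an unrounded vowel (*vili*, *wukomla*).
*jamo*: last vowel = /o/, a rounded vowel → -lo → *jamolo*.
*wa*: last vowel = /a/, an unrounded vowel → -few → *wafew*.

jamolo, wafew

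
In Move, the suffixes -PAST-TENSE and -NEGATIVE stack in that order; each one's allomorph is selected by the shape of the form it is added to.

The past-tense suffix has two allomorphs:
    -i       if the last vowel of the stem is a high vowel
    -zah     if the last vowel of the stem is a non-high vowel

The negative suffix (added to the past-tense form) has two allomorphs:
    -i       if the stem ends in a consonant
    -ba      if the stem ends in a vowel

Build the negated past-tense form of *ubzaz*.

ubzazzahi

*ubzaz*: last vowel = /a/, a non-high vowel → -zah → *ubzazzah*.
The past-tense form *ubzazzah*: final sound = /h/, a consonant → -i → *ubzazzahi*.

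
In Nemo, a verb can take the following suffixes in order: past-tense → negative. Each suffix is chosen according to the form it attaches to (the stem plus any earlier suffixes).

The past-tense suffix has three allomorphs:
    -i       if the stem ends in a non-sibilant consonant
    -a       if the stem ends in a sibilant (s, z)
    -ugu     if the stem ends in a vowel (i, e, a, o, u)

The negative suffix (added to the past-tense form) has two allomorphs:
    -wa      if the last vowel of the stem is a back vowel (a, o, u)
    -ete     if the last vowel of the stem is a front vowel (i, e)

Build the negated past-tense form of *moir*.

Since the final sound of *moir* is /r/ (a non-sibilant consonant), it takes -i, giving *moiri*.
The past-tense form *moiri* — last vowel /i/ (a front vowel) → -ete → *moiriete*.

moiriete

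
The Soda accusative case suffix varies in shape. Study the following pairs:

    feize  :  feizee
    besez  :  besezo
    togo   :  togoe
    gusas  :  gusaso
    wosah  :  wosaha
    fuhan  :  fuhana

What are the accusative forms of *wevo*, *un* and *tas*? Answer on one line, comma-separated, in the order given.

wevoe, una, taso

The alternation tracks the final sound of the stem — -o when the stem ends in a sibilant (*besez*, *gusas*); -a when the stem ends in a non-sibilant consonant (*wosah*, *fuhan*); -e when the stem ends in a vowel (*feize*, *togo*).
*wevo*: final sound = /o/, a vowel → -e → *wevoe*.
Since the final sound of *un* is /n/ (a non-sibilant consonant), it takes -a, giving *una*.
*tas* — final sound /s/ (a sibilant) → -o → *taso*.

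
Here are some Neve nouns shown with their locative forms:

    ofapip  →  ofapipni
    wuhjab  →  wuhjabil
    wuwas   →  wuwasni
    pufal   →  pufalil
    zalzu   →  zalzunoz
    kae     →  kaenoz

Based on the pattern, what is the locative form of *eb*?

ebil

The alternation tracks the final sound of the stem — -ni when the stem ends in a voiceless consonant (*ofapip*, *wuwas*); -il when the stem ends in a voiced consonant (*wuhjab*, *pufal*); -noz when the stem ends in a vowel (*zalzu*, *kae*).
*eb*: final sound = /b/, a voiced consonant → -il → *ebil*.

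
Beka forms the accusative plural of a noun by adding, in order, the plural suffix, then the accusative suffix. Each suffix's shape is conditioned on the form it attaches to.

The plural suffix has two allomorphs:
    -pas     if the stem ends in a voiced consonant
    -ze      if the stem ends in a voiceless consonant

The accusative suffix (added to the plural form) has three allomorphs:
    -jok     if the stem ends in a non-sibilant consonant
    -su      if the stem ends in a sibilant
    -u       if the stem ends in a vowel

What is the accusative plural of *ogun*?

*ogun*: final consonant = /n/, voiced → -pas → *ogunpas*.
The plural form *ogunpas* — final sound /s/ (a sibilant) → -su → *ogunpassu*.

ogunpassu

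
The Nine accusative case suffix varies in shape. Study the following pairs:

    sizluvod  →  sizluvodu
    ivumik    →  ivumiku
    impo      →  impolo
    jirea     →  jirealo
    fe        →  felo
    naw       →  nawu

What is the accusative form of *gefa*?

The pattern is consonant vs. vowel: -u when the stem ends in a consonant (*sizluvod*, *ivumik*, *naw*); -lo when the stem ends in a vowel (*impo*, *jirea*, *fe*).
*gefa*: final sound = /a/, a vowel → -lo → *gefalo*.

gefalo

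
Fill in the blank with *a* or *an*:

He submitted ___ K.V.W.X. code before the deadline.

a

The indefinite article is chosen by the initial *sound* of the following word, not its spelling.
The initialism *K.V.W.X.* is read letter by letter; the first letter, K, is pronounced /keɪ/, which begins with a consonant sound.
So the article is *a*: He submitted a K.V.W.X. code before the deadline.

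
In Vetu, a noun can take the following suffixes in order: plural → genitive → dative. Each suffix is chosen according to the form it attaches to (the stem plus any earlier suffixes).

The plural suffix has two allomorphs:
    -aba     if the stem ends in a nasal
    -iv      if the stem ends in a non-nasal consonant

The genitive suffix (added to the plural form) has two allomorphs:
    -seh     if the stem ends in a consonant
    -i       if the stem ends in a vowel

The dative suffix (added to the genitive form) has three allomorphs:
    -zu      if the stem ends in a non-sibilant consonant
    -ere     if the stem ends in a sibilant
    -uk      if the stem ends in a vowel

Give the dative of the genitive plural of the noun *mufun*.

mufunabaiuk

Since the final consonant of *mufun* is /n/ (a nasal), it takes -aba, giving *mufunaba*.
The plural form *mufunaba* — final sound /a/ (a vowel) → -i → *mufunabai*.
Since the final sound of the genitive form *mufunabai* is /i/ (a vowel), it takes -uk, giving *mufunabaiuk*.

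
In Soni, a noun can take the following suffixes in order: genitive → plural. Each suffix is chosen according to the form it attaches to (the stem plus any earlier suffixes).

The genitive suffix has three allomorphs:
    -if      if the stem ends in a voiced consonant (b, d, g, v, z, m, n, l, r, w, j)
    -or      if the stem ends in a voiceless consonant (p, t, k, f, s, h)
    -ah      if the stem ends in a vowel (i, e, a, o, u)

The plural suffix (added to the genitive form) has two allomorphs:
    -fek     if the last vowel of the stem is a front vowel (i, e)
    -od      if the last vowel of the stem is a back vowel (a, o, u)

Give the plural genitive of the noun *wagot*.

The final sound of *wagot* is /t/, which is a voiceless consonant, so the genitive suffix is -or, giving *wagotor*.
The last vowel of the genitive form *wagotor* is /o/, which is a back vowel, so the plural suffix is -od, giving *wagotorod*.

wagotorod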